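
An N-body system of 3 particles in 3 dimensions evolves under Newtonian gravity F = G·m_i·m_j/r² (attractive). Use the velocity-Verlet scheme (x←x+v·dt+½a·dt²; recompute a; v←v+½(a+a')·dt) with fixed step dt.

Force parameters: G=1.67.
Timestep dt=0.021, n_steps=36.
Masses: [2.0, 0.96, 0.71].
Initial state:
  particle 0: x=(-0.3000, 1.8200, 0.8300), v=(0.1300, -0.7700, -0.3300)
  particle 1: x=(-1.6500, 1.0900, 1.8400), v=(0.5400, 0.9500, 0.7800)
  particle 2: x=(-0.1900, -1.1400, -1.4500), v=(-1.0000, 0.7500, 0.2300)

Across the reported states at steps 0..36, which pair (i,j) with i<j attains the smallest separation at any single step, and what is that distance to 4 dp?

step 0: x0=(-0.3000, 1.8200, 0.8300) x1=(-1.6500, 1.0900, 1.8400) x2=(-0.1900, -1.1400, -1.4500)
step 1: x0=(-0.2973, 1.8038, 0.8231) x1=(-1.6385, 1.1100, 1.8562) x2=(-0.2110, -1.1242, -1.4451)
step 2: x0=(-0.2948, 1.7874, 0.8163) x1=(-1.6267, 1.1302, 1.8722) x2=(-0.2320, -1.1083, -1.4401)
step 3: x0=(-0.2925, 1.7710, 0.8096) x1=(-1.6145, 1.1505, 1.8879) x2=(-0.2531, -1.0923, -1.4351)
step 4: x0=(-0.2903, 1.7544, 0.8031) x1=(-1.6020, 1.1710, 1.9033) x2=(-0.2741, -1.0762, -1.4299)
step 5: x0=(-0.2883, 1.7378, 0.7966) x1=(-1.5891, 1.1916, 1.9184) x2=(-0.2952, -1.0599, -1.4246)
step 6: x0=(-0.2864, 1.7210, 0.7902) x1=(-1.5760, 1.2123, 1.9333) x2=(-0.3163, -1.0436, -1.4193)
step 7: x0=(-0.2847, 1.7042, 0.7840) x1=(-1.5624, 1.2331, 1.9477) x2=(-0.3374, -1.0271, -1.4138)
step 8: x0=(-0.2831, 1.6873, 0.7778) x1=(-1.5486, 1.2541, 1.9619) x2=(-0.3585, -1.0105, -1.4082)
step 9: x0=(-0.2817, 1.6703, 0.7718) x1=(-1.5344, 1.2751, 1.9758) x2=(-0.3796, -0.9939, -1.4025)
step 10: x0=(-0.2805, 1.6531, 0.7659) x1=(-1.5199, 1.2962, 1.9893) x2=(-0.4007, -0.9771, -1.3967)
step 11: x0=(-0.2794, 1.6360, 0.7601) x1=(-1.5050, 1.3174, 2.0024) x2=(-0.4218, -0.9601, -1.3908)
step 12: x0=(-0.2785, 1.6187, 0.7545) x1=(-1.4899, 1.3387, 2.0152) x2=(-0.4429, -0.9431, -1.3847)
step 13: x0=(-0.2777, 1.6014, 0.7490) x1=(-1.4743, 1.3600, 2.0277) x2=(-0.4640, -0.9259, -1.3786)
step 14: x0=(-0.2771, 1.5840, 0.7436) x1=(-1.4585, 1.3814, 2.0398) x2=(-0.4852, -0.9086, -1.3723)
step 15: x0=(-0.2766, 1.5665, 0.7383) x1=(-1.4423, 1.4028, 2.0515) x2=(-0.5063, -0.8912, -1.3659)
step 16: x0=(-0.2763, 1.5490, 0.7332) x1=(-1.4259, 1.4242, 2.0628) x2=(-0.5274, -0.8737, -1.3594)
step 17: x0=(-0.2761, 1.5314, 0.7283) x1=(-1.4091, 1.4457, 2.0738) x2=(-0.5486, -0.8560, -1.3528)
step 18: x0=(-0.2761, 1.5138, 0.7234) x1=(-1.3920, 1.4671, 2.0844) x2=(-0.5697, -0.8382, -1.3460)
step 19: x0=(-0.2763, 1.4961, 0.7188) x1=(-1.3745, 1.4886, 2.0946) x2=(-0.5908, -0.8202, -1.3391)
step 20: x0=(-0.2766, 1.4784, 0.7142) x1=(-1.3568, 1.5100, 2.1043) x2=(-0.6119, -0.8022, -1.3321)
step 21: x0=(-0.2770, 1.4607, 0.7098) x1=(-1.3388, 1.5314, 2.1137) x2=(-0.6330, -0.7840, -1.3249)
step 22: x0=(-0.2776, 1.4429, 0.7055) x1=(-1.3205, 1.5528, 2.1227) x2=(-0.6541, -0.7656, -1.3176)
step 23: x0=(-0.2783, 1.4251, 0.7014) x1=(-1.3019, 1.5741, 2.1313) x2=(-0.6752, -0.7471, -1.3102)
step 24: x0=(-0.2792, 1.4072, 0.6975) x1=(-1.2831, 1.5954, 2.1395) x2=(-0.6962, -0.7285, -1.3026)
step 25: x0=(-0.2802, 1.3894, 0.6936) x1=(-1.2639, 1.6166, 2.1472) x2=(-0.7173, -0.7097, -1.2949)
step 26: x0=(-0.2813, 1.3715, 0.6900) x1=(-1.2445, 1.6378, 2.1546) x2=(-0.7383, -0.6908, -1.2870)
step 27: x0=(-0.2826, 1.3536, 0.6864) x1=(-1.2248, 1.6588, 2.1615) x2=(-0.7593, -0.6717, -1.2790)
step 28: x0=(-0.2840, 1.3358, 0.6830) x1=(-1.2049, 1.6798, 2.1680) x2=(-0.7802, -0.6525, -1.2708)
step 29: x0=(-0.2855, 1.3179, 0.6798) x1=(-1.1848, 1.7006, 2.1742) x2=(-0.8012, -0.6331, -1.2624)
step 30: x0=(-0.2872, 1.3000, 0.6767) x1=(-1.1644, 1.7214, 2.1799) x2=(-0.8221, -0.6136, -1.2539)
step 31: x0=(-0.2889, 1.2821, 0.6737) x1=(-1.1438, 1.7420, 2.1852) x2=(-0.8430, -0.5939, -1.2452)
step 32: x0=(-0.2908, 1.2642, 0.6708) x1=(-1.1229, 1.7624, 2.1900) x2=(-0.8638, -0.5741, -1.2364)
step 33: x0=(-0.2928, 1.2464, 0.6681) x1=(-1.1019, 1.7828, 2.1945) x2=(-0.8846, -0.5541, -1.2273)
step 34: x0=(-0.2949, 1.2285, 0.6656) x1=(-1.0806, 1.8029, 2.1986) x2=(-0.9054, -0.5339, -1.2181)
step 35: x0=(-0.2972, 1.2107, 0.6631) x1=(-1.0592, 1.8230, 2.2023) x2=(-0.9261, -0.5136, -1.2087)
step 36: x0=(-0.2995, 1.1929, 0.6608) x1=(-1.0375, 1.8428, 2.2055) x2=(-0.9467, -0.4931, -1.1992)

pair (0,1), distance 1.7604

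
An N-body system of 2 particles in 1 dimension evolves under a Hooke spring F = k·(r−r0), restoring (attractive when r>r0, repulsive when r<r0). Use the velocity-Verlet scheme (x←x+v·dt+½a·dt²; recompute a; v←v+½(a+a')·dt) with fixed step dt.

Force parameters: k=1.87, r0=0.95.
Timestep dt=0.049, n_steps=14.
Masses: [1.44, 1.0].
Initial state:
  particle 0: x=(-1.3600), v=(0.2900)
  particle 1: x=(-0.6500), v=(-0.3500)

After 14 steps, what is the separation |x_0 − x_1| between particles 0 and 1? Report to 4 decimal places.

step 0: x0=(-1.3600) x1=(-0.6500)
step 1: x0=(-1.3462) x1=(-0.6666)
step 2: x0=(-1.3332) x1=(-0.6820)
step 3: x0=(-1.3211) x1=(-0.6961)
step 4: x0=(-1.3101) x1=(-0.7087)
step 5: x0=(-1.3001) x1=(-0.7197)
step 6: x0=(-1.2913) x1=(-0.7291)
step 7: x0=(-1.2837) x1=(-0.7367)
step 8: x0=(-1.2774) x1=(-0.7425)
step 9: x0=(-1.2723) x1=(-0.7465)
step 10: x0=(-1.2686) x1=(-0.7485)
step 11: x0=(-1.2662) x1=(-0.7486)
step 12: x0=(-1.2652) x1=(-0.7468)
step 13: x0=(-1.2655) x1=(-0.7431)
step 14: x0=(-1.2671) x1=(-0.7374)

0.5297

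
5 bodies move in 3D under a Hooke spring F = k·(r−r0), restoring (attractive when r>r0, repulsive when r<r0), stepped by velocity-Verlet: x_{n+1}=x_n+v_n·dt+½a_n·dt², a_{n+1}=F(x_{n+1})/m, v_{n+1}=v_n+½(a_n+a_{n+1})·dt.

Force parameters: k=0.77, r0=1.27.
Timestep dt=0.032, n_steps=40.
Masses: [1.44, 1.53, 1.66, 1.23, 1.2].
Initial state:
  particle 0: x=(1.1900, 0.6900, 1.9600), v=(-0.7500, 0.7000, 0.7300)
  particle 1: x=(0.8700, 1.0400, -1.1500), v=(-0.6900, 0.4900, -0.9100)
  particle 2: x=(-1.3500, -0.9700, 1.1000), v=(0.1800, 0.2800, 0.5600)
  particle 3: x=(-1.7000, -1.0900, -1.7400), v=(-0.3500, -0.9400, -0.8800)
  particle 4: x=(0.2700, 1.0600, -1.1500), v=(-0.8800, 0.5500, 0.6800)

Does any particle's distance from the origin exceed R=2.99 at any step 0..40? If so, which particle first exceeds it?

step 0: x0=(1.1900, 0.6900, 1.9600) x1=(0.8700, 1.0400, -1.1500) x2=(-1.3500, -0.9700, 1.1000) x3=(-1.7000, -1.0900, -1.7400) x4=(0.2700, 1.0600, -1.1500)
step 1: x0=(1.1648, 0.7119, 1.9814) x1=(0.8473, 1.0549, -1.1784) x2=(-1.3433, -0.9602, 1.1170) x3=(-1.7096, -1.1188, -1.7665) x4=(0.2411, 1.0767, -1.1273)
step 2: x0=(1.1372, 0.7327, 1.9990) x1=(0.8236, 1.0684, -1.2052) x2=(-1.3349, -0.9487, 1.1320) x3=(-1.7159, -1.1450, -1.7898) x4=(0.2107, 1.0916, -1.1026)
step 3: x0=(1.1072, 0.7524, 2.0126) x1=(0.7986, 1.0803, -1.2304) x2=(-1.3247, -0.9356, 1.1451) x3=(-1.7189, -1.1685, -1.8096) x4=(0.1790, 1.1047, -1.0759)
step 4: x0=(1.0748, 0.7711, 2.0222) x1=(0.7726, 1.0906, -1.2541) x2=(-1.3129, -0.9208, 1.1563) x3=(-1.7187, -1.1892, -1.8260) x4=(0.1458, 1.1159, -1.0472)
step 5: x0=(1.0401, 0.7886, 2.0278) x1=(0.7454, 1.0995, -1.2762) x2=(-1.2994, -0.9044, 1.1654) x3=(-1.7154, -1.2071, -1.8389) x4=(0.1113, 1.1254, -1.0166)
step 6: x0=(1.0031, 0.8049, 2.0295) x1=(0.7171, 1.1067, -1.2967) x2=(-1.2843, -0.8864, 1.1726) x3=(-1.7088, -1.2221, -1.8483) x4=(0.0756, 1.1329, -0.9841)
step 7: x0=(0.9639, 0.8201, 2.0271) x1=(0.6877, 1.1125, -1.3156) x2=(-1.2677, -0.8668, 1.1777) x3=(-1.6991, -1.2342, -1.8541) x4=(0.0387, 1.1387, -0.9498)
step 8: x0=(0.9225, 0.8342, 2.0208) x1=(0.6572, 1.1167, -1.3329) x2=(-1.2496, -0.8457, 1.1809) x3=(-1.6864, -1.2433, -1.8564) x4=(0.0006, 1.1426, -0.9136)
step 9: x0=(0.8790, 0.8470, 2.0105) x1=(0.6256, 1.1194, -1.3486) x2=(-1.2302, -0.8230, 1.1820) x3=(-1.6707, -1.2494, -1.8551) x4=(-0.0385, 1.1447, -0.8756)
step 10: x0=(0.8334, 0.8587, 1.9964) x1=(0.5928, 1.1206, -1.3626) x2=(-1.2094, -0.7989, 1.1811) x3=(-1.6521, -1.2525, -1.8502) x4=(-0.0786, 1.1450, -0.8359)
step 11: x0=(0.7858, 0.8692, 1.9783) x1=(0.5591, 1.1203, -1.3750) x2=(-1.1873, -0.7734, 1.1782) x3=(-1.6306, -1.2526, -1.8417) x4=(-0.1196, 1.1436, -0.7946)
step 12: x0=(0.7363, 0.8786, 1.9565) x1=(0.5242, 1.1185, -1.3857) x2=(-1.1640, -0.7464, 1.1734) x3=(-1.6064, -1.2497, -1.8297) x4=(-0.1614, 1.1404, -0.7518)
step 13: x0=(0.6850, 0.8868, 1.9310) x1=(0.4883, 1.1153, -1.3948) x2=(-1.1396, -0.7182, 1.1666) x3=(-1.5795, -1.2438, -1.8142) x4=(-0.2040, 1.1356, -0.7075)
step 14: x0=(0.6319, 0.8938, 1.9018) x1=(0.4515, 1.1107, -1.4022) x2=(-1.1142, -0.6886, 1.1580) x3=(-1.5501, -1.2349, -1.7953) x4=(-0.2472, 1.1291, -0.6619)
step 15: x0=(0.5772, 0.8997, 1.8690) x1=(0.4136, 1.1047, -1.4079) x2=(-1.0877, -0.6579, 1.1474) x3=(-1.5183, -1.2230, -1.7729) x4=(-0.2911, 1.1210, -0.6151)
step 16: x0=(0.5208, 0.9045, 1.8329) x1=(0.3748, 1.0973, -1.4119) x2=(-1.0604, -0.6260, 1.1350) x3=(-1.4842, -1.2082, -1.7472) x4=(-0.3354, 1.1114, -0.5671)
step 17: x0=(0.4631, 0.9082, 1.7933) x1=(0.3351, 1.0887, -1.4142) x2=(-1.0322, -0.5930, 1.1208) x3=(-1.4479, -1.1906, -1.7182) x4=(-0.3802, 1.1003, -0.5182)
step 18: x0=(0.4039, 0.9108, 1.7506) x1=(0.2945, 1.0788, -1.4149) x2=(-1.0034, -0.5590, 1.1049) x3=(-1.4096, -1.1701, -1.6861) x4=(-0.4254, 1.0877, -0.4683)
step 19: x0=(0.3435, 0.9124, 1.7048) x1=(0.2531, 1.0677, -1.4139) x2=(-0.9738, -0.5240, 1.0872) x3=(-1.3693, -1.1469, -1.6509) x4=(-0.4708, 1.0739, -0.4177)
step 20: x0=(0.2819, 0.9130, 1.6560) x1=(0.2109, 1.0554, -1.4113) x2=(-0.9436, -0.4881, 1.0680) x3=(-1.3273, -1.1211, -1.6126) x4=(-0.5165, 1.0587, -0.3665)
step 21: x0=(0.2193, 0.9126, 1.6044) x1=(0.1679, 1.0421, -1.4070) x2=(-0.9130, -0.4514, 1.0471) x3=(-1.2836, -1.0926, -1.5716) x4=(-0.5624, 1.0424, -0.3147)
step 22: x0=(0.1557, 0.9113, 1.5502) x1=(0.1242, 1.0277, -1.4011) x2=(-0.8819, -0.4140, 1.0247) x3=(-1.2385, -1.0617, -1.5277) x4=(-0.6084, 1.0249, -0.2625)
step 23: x0=(0.0913, 0.9091, 1.4935) x1=(0.0799, 1.0122, -1.3937) x2=(-0.8504, -0.3760, 1.0009) x3=(-1.1919, -1.0284, -1.4813) x4=(-0.6544, 1.0064, -0.2101)
step 24: x0=(0.0262, 0.9061, 1.4344) x1=(0.0349, 0.9959, -1.3846) x2=(-0.8186, -0.3374, 0.9758) x3=(-1.1442, -0.9927, -1.4323) x4=(-0.7005, 0.9869, -0.1576)
step 25: x0=(-0.0395, 0.9023, 1.3732) x1=(-0.0106, 0.9787, -1.3741) x2=(-0.7866, -0.2983, 0.9493) x3=(-1.0954, -0.9550, -1.3810) x4=(-0.7465, 0.9666, -0.1050)
step 26: x0=(-0.1058, 0.8978, 1.3100) x1=(-0.0566, 0.9607, -1.3620) x2=(-0.7544, -0.2588, 0.9217) x3=(-1.0457, -0.9151, -1.3274) x4=(-0.7925, 0.9455, -0.0526)
step 27: x0=(-0.1724, 0.8927, 1.2450) x1=(-0.1031, 0.9419, -1.3485) x2=(-0.7221, -0.2190, 0.8929) x3=(-0.9952, -0.8734, -1.2718) x4=(-0.8384, 0.9238, -0.0004)
step 28: x0=(-0.2393, 0.8870, 1.1784) x1=(-0.1500, 0.9225, -1.3335) x2=(-0.6897, -0.1790, 0.8630) x3=(-0.9440, -0.8298, -1.2143) x4=(-0.8842, 0.9014, 0.0515)
step 29: x0=(-0.3064, 0.8808, 1.1103) x1=(-0.1972, 0.9025, -1.3173) x2=(-0.6572, -0.1388, 0.8322) x3=(-0.8924, -0.7846, -1.1550) x4=(-0.9299, 0.8785, 0.1029)
step 30: x0=(-0.3737, 0.8742, 1.0410) x1=(-0.2448, 0.8820, -1.2997) x2=(-0.6247, -0.0986, 0.8005) x3=(-0.8403, -0.7379, -1.0942) x4=(-0.9755, 0.8552, 0.1537)
step 31: x0=(-0.4409, 0.8672, 0.9705) x1=(-0.2927, 0.8610, -1.2808) x2=(-0.5921, -0.0584, 0.7680) x3=(-0.7879, -0.6898, -1.0319) x4=(-1.0211, 0.8315, 0.2039)
step 32: x0=(-0.5081, 0.8600, 0.8992) x1=(-0.3408, 0.8396, -1.2608) x2=(-0.5596, -0.0183, 0.7347) x3=(-0.7354, -0.6406, -0.9683) x4=(-1.0666, 0.8076, 0.2534)
step 33: x0=(-0.5751, 0.8526, 0.8271) x1=(-0.3892, 0.8178, -1.2397) x2=(-0.5269, 0.0216, 0.7009) x3=(-0.6828, -0.5902, -0.9036) x4=(-1.1122, 0.7833, 0.3021)
step 34: x0=(-0.6419, 0.8451, 0.7544) x1=(-0.4377, 0.7958, -1.2176) x2=(-0.4942, 0.0613, 0.6665) x3=(-0.6302, -0.5389, -0.8379) x4=(-1.1579, 0.7589, 0.3500)
step 35: x0=(-0.7085, 0.8376, 0.6811) x1=(-0.4864, 0.7736, -1.1945) x2=(-0.4614, 0.1008, 0.6316) x3=(-0.5777, -0.4869, -0.7714) x4=(-1.2038, 0.7343, 0.3971)
step 36: x0=(-0.7747, 0.8301, 0.6075) x1=(-0.5352, 0.7513, -1.1705) x2=(-0.4285, 0.1400, 0.5963) x3=(-0.5253, -0.4342, -0.7041) x4=(-1.2500, 0.7095, 0.4434)
step 37: x0=(-0.8407, 0.8227, 0.5334) x1=(-0.5841, 0.7289, -1.1457) x2=(-0.3953, 0.1790, 0.5607) x3=(-0.4731, -0.3810, -0.6364) x4=(-1.2965, 0.6845, 0.4890)
step 38: x0=(-0.9062, 0.8156, 0.4591) x1=(-0.6332, 0.7064, -1.1202) x2=(-0.3619, 0.2179, 0.5249) x3=(-0.4211, -0.3275, -0.5682) x4=(-1.3434, 0.6592, 0.5340)
step 39: x0=(-0.9715, 0.8085, 0.3843) x1=(-0.6824, 0.6839, -1.0941) x2=(-0.3284, 0.2566, 0.4888) x3=(-0.3693, -0.2737, -0.4996) x4=(-1.3905, 0.6336, 0.5786)
step 40: x0=(-1.0365, 0.8017, 0.3091) x1=(-0.7316, 0.6613, -1.0674) x2=(-0.2947, 0.2952, 0.4527) x3=(-0.3177, -0.2197, -0.4309) x4=(-1.4378, 0.6078, 0.6229)

no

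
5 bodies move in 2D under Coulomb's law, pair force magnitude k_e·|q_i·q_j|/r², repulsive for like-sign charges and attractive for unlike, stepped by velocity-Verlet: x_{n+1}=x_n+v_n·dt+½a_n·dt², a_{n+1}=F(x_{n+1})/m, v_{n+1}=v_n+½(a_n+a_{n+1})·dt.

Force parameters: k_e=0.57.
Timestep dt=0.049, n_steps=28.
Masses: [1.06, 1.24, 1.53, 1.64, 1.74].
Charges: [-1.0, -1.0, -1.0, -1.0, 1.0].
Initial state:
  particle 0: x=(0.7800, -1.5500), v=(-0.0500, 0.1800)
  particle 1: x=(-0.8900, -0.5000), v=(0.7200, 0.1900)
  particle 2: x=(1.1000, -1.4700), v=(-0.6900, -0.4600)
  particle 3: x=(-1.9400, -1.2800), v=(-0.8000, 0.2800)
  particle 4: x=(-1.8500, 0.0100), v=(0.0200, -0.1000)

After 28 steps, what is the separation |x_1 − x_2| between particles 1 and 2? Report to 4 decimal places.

2.8469

step 0: x0=(0.7800, -1.5500) x1=(-0.8900, -0.5000) x2=(1.1000, -1.4700) x3=(-1.9400, -1.2800) x4=(-1.8500, 0.0100)
step 1: x0=(0.7720, -1.5427) x1=(-0.8551, -0.4902) x2=(1.0703, -1.4916) x3=(-1.9795, -1.2662) x4=(-1.8487, 0.0047)
step 2: x0=(0.7504, -1.5379) x1=(-0.8210, -0.4793) x2=(1.0504, -1.5115) x3=(-2.0195, -1.2521) x4=(-1.8467, -0.0015)
step 3: x0=(0.7149, -1.5345) x1=(-0.7876, -0.4675) x2=(1.0405, -1.5307) x3=(-2.0599, -1.2376) x4=(-1.8441, -0.0085)
step 4: x0=(0.6677, -1.5313) x1=(-0.7551, -0.4548) x2=(1.0392, -1.5499) x3=(-2.1008, -1.2229) x4=(-1.8409, -0.0163)
step 5: x0=(0.6114, -1.5280) x1=(-0.7234, -0.4412) x2=(1.0446, -1.5694) x3=(-2.1421, -1.2077) x4=(-1.8371, -0.0249)
step 6: x0=(0.5488, -1.5241) x1=(-0.6926, -0.4268) x2=(1.0548, -1.5895) x3=(-2.1837, -1.1922) x4=(-1.8328, -0.0343)
step 7: x0=(0.4816, -1.5199) x1=(-0.6626, -0.4116) x2=(1.0687, -1.6101) x3=(-2.2255, -1.1762) x4=(-1.8279, -0.0445)
step 8: x0=(0.4112, -1.5154) x1=(-0.6335, -0.3955) x2=(1.0852, -1.6312) x3=(-2.2677, -1.1597) x4=(-1.8227, -0.0554)
step 9: x0=(0.3385, -1.5108) x1=(-0.6054, -0.3786) x2=(1.1038, -1.6526) x3=(-2.3100, -1.1428) x4=(-1.8169, -0.0671)
step 10: x0=(0.2641, -1.5061) x1=(-0.5781, -0.3609) x2=(1.1240, -1.6745) x3=(-2.3524, -1.1254) x4=(-1.8108, -0.0796)
step 11: x0=(0.1884, -1.5016) x1=(-0.5518, -0.3423) x2=(1.1455, -1.6966) x3=(-2.3950, -1.1076) x4=(-1.8042, -0.0927)
step 12: x0=(0.1118, -1.4973) x1=(-0.5264, -0.3228) x2=(1.1680, -1.7191) x3=(-2.4377, -1.0892) x4=(-1.7973, -0.1065)
step 13: x0=(0.0344, -1.4932) x1=(-0.5019, -0.3024) x2=(1.1915, -1.7418) x3=(-2.4804, -1.0704) x4=(-1.7901, -0.1211)
step 14: x0=(-0.0435, -1.4896) x1=(-0.4782, -0.2812) x2=(1.2157, -1.7647) x3=(-2.5231, -1.0512) x4=(-1.7826, -0.1362)
step 15: x0=(-0.1220, -1.4864) x1=(-0.4553, -0.2589) x2=(1.2406, -1.7878) x3=(-2.5657, -1.0315) x4=(-1.7748, -0.1520)
step 16: x0=(-0.2009, -1.4836) x1=(-0.4332, -0.2358) x2=(1.2660, -1.8111) x3=(-2.6083, -1.0114) x4=(-1.7667, -0.1684)
step 17: x0=(-0.2803, -1.4814) x1=(-0.4118, -0.2118) x2=(1.2919, -1.8346) x3=(-2.6509, -0.9909) x4=(-1.7584, -0.1854)
step 18: x0=(-0.3601, -1.4797) x1=(-0.3910, -0.1868) x2=(1.3183, -1.8582) x3=(-2.6933, -0.9700) x4=(-1.7499, -0.2028)
step 19: x0=(-0.4403, -1.4785) x1=(-0.3708, -0.1610) x2=(1.3450, -1.8820) x3=(-2.7356, -0.9488) x4=(-1.7411, -0.2208)
step 20: x0=(-0.5210, -1.4777) x1=(-0.3511, -0.1345) x2=(1.3722, -1.9060) x3=(-2.7778, -0.9272) x4=(-1.7320, -0.2393)
step 21: x0=(-0.6022, -1.4772) x1=(-0.3319, -0.1071) x2=(1.3996, -1.9301) x3=(-2.8199, -0.9053) x4=(-1.7228, -0.2583)
step 22: x0=(-0.6839, -1.4771) x1=(-0.3131, -0.0792) x2=(1.4273, -1.9543) x3=(-2.8618, -0.8832) x4=(-1.7133, -0.2777)
step 23: x0=(-0.7662, -1.4772) x1=(-0.2947, -0.0506) x2=(1.4553, -1.9786) x3=(-2.9036, -0.8608) x4=(-1.7036, -0.2975)
step 24: x0=(-0.8489, -1.4774) x1=(-0.2766, -0.0214) x2=(1.4835, -2.0030) x3=(-2.9453, -0.8382) x4=(-1.6936, -0.3177)
step 25: x0=(-0.9322, -1.4776) x1=(-0.2588, 0.0082) x2=(1.5119, -2.0276) x3=(-2.9869, -0.8154) x4=(-1.6834, -0.3384)
step 26: x0=(-1.0160, -1.4777) x1=(-0.2414, 0.0382) x2=(1.5406, -2.0522) x3=(-3.0284, -0.7924) x4=(-1.6729, -0.3595)
step 27: x0=(-1.1003, -1.4776) x1=(-0.2242, 0.0685) x2=(1.5694, -2.0770) x3=(-3.0698, -0.7692) x4=(-1.6622, -0.3811)
step 28: x0=(-1.1851, -1.4771) x1=(-0.2072, 0.0992) x2=(1.5984, -2.1018) x3=(-3.1111, -0.7459) x4=(-1.6512, -0.4031)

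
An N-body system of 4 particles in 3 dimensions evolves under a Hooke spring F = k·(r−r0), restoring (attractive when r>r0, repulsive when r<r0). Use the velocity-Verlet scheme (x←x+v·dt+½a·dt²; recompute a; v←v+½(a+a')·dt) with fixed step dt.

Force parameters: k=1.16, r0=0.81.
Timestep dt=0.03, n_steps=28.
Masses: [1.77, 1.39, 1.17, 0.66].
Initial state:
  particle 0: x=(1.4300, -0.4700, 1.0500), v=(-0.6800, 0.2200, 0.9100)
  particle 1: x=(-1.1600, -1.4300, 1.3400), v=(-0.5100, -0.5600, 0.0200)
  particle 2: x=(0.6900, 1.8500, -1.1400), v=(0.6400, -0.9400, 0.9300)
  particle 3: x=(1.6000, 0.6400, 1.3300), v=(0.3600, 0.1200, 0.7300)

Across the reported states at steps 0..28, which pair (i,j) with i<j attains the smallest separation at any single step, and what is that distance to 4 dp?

step 0: x0=(1.4300, -0.4700, 1.0500) x1=(-1.1600, -1.4300, 1.3400) x2=(0.6900, 1.8500, -1.1400) x3=(1.6000, 0.6400, 1.3300)
step 1: x0=(1.4089, -0.4630, 1.0769) x1=(-1.1732, -1.4449, 1.3398) x2=(0.7091, 1.8194, -1.1097) x3=(1.6086, 0.6428, 1.3504)
step 2: x0=(1.3865, -0.4552, 1.1030) x1=(-1.1824, -1.4561, 1.3379) x2=(0.7278, 1.7842, -1.0745) x3=(1.6126, 0.6438, 1.3679)
step 3: x0=(1.3627, -0.4466, 1.1283) x1=(-1.1873, -1.4636, 1.3344) x2=(0.7461, 1.7444, -1.0346) x3=(1.6122, 0.6431, 1.3825)
step 4: x0=(1.3376, -0.4373, 1.1527) x1=(-1.1881, -1.4674, 1.3294) x2=(0.7640, 1.7001, -0.9899) x3=(1.6073, 0.6405, 1.3942)
step 5: x0=(1.3113, -0.4273, 1.1764) x1=(-1.1848, -1.4674, 1.3229) x2=(0.7814, 1.6514, -0.9407) x3=(1.5979, 0.6361, 1.4030)
step 6: x0=(1.2838, -0.4167, 1.1992) x1=(-1.1773, -1.4638, 1.3150) x2=(0.7982, 1.5984, -0.8870) x3=(1.5841, 0.6298, 1.4091)
step 7: x0=(1.2551, -0.4055, 1.2212) x1=(-1.1658, -1.4565, 1.3057) x2=(0.8144, 1.5414, -0.8289) x3=(1.5660, 0.6215, 1.4124)
step 8: x0=(1.2253, -0.3937, 1.2424) x1=(-1.1502, -1.4457, 1.2952) x2=(0.8299, 1.4804, -0.7667) x3=(1.5437, 0.6113, 1.4131)
step 9: x0=(1.1944, -0.3815, 1.2628) x1=(-1.1307, -1.4315, 1.2835) x2=(0.8446, 1.4156, -0.7004) x3=(1.5172, 0.5992, 1.4113)
step 10: x0=(1.1625, -0.3688, 1.2825) x1=(-1.1073, -1.4138, 1.2706) x2=(0.8586, 1.3471, -0.6302) x3=(1.4867, 0.5851, 1.4072)
step 11: x0=(1.1295, -0.3557, 1.3014) x1=(-1.0801, -1.3928, 1.2568) x2=(0.8717, 1.2753, -0.5563) x3=(1.4524, 0.5691, 1.4007)
step 12: x0=(1.0957, -0.3422, 1.3195) x1=(-1.0492, -1.3686, 1.2419) x2=(0.8839, 1.2002, -0.4789) x3=(1.4145, 0.5512, 1.3921)
step 13: x0=(1.0609, -0.3285, 1.3369) x1=(-1.0148, -1.3414, 1.2261) x2=(0.8952, 1.1220, -0.3983) x3=(1.3730, 0.5315, 1.3815)
step 14: x0=(1.0253, -0.3146, 1.3536) x1=(-0.9769, -1.3112, 1.2096) x2=(0.9055, 1.0410, -0.3147) x3=(1.3283, 0.5100, 1.3691)
step 15: x0=(0.9889, -0.3005, 1.3696) x1=(-0.9358, -1.2782, 1.1923) x2=(0.9148, 0.9574, -0.2282) x3=(1.2806, 0.4868, 1.3550)
step 16: x0=(0.9518, -0.2863, 1.3850) x1=(-0.8915, -1.2425, 1.1745) x2=(0.9231, 0.8714, -0.1393) x3=(1.2300, 0.4620, 1.3395)
step 17: x0=(0.9140, -0.2720, 1.3999) x1=(-0.8442, -1.2043, 1.1560) x2=(0.9304, 0.7833, -0.0480) x3=(1.1769, 0.4355, 1.3226)
step 18: x0=(0.8756, -0.2578, 1.4141) x1=(-0.7941, -1.1638, 1.1371) x2=(0.9366, 0.6932, 0.0453) x3=(1.1214, 0.4076, 1.3046)
step 19: x0=(0.8366, -0.2436, 1.4279) x1=(-0.7414, -1.1211, 1.1179) x2=(0.9417, 0.6014, 0.1403) x3=(1.0638, 0.3783, 1.2856)
step 20: x0=(0.7971, -0.2296, 1.4412) x1=(-0.6863, -1.0764, 1.0983) x2=(0.9458, 0.5082, 0.2368) x3=(1.0043, 0.3478, 1.2659)
step 21: x0=(0.7572, -0.2157, 1.4541) x1=(-0.6290, -1.0299, 1.0785) x2=(0.9488, 0.4136, 0.3345) x3=(0.9432, 0.3162, 1.2456)
step 22: x0=(0.7168, -0.2021, 1.4667) x1=(-0.5697, -0.9817, 1.0586) x2=(0.9510, 0.3181, 0.4331) x3=(0.8807, 0.2835, 1.2248)
step 23: x0=(0.6761, -0.1887, 1.4791) x1=(-0.5086, -0.9322, 1.0386) x2=(0.9522, 0.2216, 0.5323) x3=(0.8170, 0.2500, 1.2037)
step 24: x0=(0.6350, -0.1755, 1.4913) x1=(-0.4459, -0.8814, 1.0187) x2=(0.9526, 0.1245, 0.6318) x3=(0.7522, 0.2159, 1.1824)
step 25: x0=(0.5937, -0.1627, 1.5034) x1=(-0.3818, -0.8295, 0.9987) x2=(0.9523, 0.0268, 0.7315) x3=(0.6864, 0.1813, 1.1611)
step 26: x0=(0.5521, -0.1501, 1.5155) x1=(-0.3166, -0.7768, 0.9789) x2=(0.9516, -0.0713, 0.8311) x3=(0.6198, 0.1465, 1.1396)
step 27: x0=(0.5104, -0.1378, 1.5276) x1=(-0.2505, -0.7234, 0.9592) x2=(0.9506, -0.1698, 0.9306) x3=(0.5523, 0.1116, 1.1180)
step 28: x0=(0.4685, -0.1256, 1.5399) x1=(-0.1837, -0.6696, 0.9396) x2=(0.9493, -0.2687, 1.0300) x3=(0.4841, 0.0768, 1.0960)

pair (0,3), distance 0.4814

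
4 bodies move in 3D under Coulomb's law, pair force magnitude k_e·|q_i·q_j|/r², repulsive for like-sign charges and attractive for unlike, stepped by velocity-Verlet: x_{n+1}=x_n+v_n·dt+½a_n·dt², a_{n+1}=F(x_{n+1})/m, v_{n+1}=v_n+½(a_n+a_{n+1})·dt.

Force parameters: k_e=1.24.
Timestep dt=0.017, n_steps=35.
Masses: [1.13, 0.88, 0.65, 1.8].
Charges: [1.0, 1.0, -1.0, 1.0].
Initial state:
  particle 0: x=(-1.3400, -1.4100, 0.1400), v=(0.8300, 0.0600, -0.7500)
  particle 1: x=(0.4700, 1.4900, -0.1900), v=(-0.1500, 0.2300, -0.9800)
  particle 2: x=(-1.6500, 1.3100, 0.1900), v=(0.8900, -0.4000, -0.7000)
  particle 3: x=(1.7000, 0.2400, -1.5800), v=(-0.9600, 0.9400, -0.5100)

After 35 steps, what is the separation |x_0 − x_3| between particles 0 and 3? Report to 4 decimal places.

3.3581

step 0: x0=(-1.3400, -1.4100, 0.1400) x1=(0.4700, 1.4900, -0.1900) x2=(-1.6500, 1.3100, 0.1900) x3=(1.7000, 0.2400, -1.5800)
step 1: x0=(-1.3259, -1.4090, 0.1273) x1=(0.4674, 1.4939, -0.2066) x2=(-1.6348, 1.3032, 0.1781) x3=(1.6837, 0.2560, -1.5887)
step 2: x0=(-1.3119, -1.4079, 0.1145) x1=(0.4647, 1.4980, -0.2232) x2=(-1.6194, 1.2963, 0.1661) x3=(1.6674, 0.2719, -1.5974)
step 3: x0=(-1.2978, -1.4069, 0.1018) x1=(0.4618, 1.5020, -0.2397) x2=(-1.6039, 1.2893, 0.1541) x3=(1.6511, 0.2879, -1.6061)
step 4: x0=(-1.2838, -1.4058, 0.0891) x1=(0.4589, 1.5062, -0.2561) x2=(-1.5882, 1.2822, 0.1421) x3=(1.6349, 0.3038, -1.6149)
step 5: x0=(-1.2699, -1.4048, 0.0764) x1=(0.4558, 1.5104, -0.2725) x2=(-1.5724, 1.2751, 0.1300) x3=(1.6187, 0.3197, -1.6237)
step 6: x0=(-1.2560, -1.4037, 0.0637) x1=(0.4526, 1.5147, -0.2888) x2=(-1.5564, 1.2679, 0.1179) x3=(1.6025, 0.3356, -1.6325)
step 7: x0=(-1.2421, -1.4026, 0.0511) x1=(0.4493, 1.5190, -0.3050) x2=(-1.5402, 1.2606, 0.1057) x3=(1.5863, 0.3515, -1.6413)
step 8: x0=(-1.2283, -1.4015, 0.0384) x1=(0.4459, 1.5235, -0.3211) x2=(-1.5238, 1.2533, 0.0935) x3=(1.5701, 0.3674, -1.6502)
step 9: x0=(-1.2145, -1.4004, 0.0258) x1=(0.4423, 1.5279, -0.3372) x2=(-1.5073, 1.2459, 0.0812) x3=(1.5540, 0.3833, -1.6591)
step 10: x0=(-1.2007, -1.3993, 0.0132) x1=(0.4386, 1.5325, -0.3532) x2=(-1.4906, 1.2384, 0.0689) x3=(1.5379, 0.3991, -1.6680)
step 11: x0=(-1.1870, -1.3982, 0.0006) x1=(0.4347, 1.5371, -0.3691) x2=(-1.4737, 1.2309, 0.0565) x3=(1.5218, 0.4149, -1.6770)
step 12: x0=(-1.1733, -1.3971, -0.0120) x1=(0.4308, 1.5418, -0.3850) x2=(-1.4567, 1.2233, 0.0441) x3=(1.5058, 0.4308, -1.6860)
step 13: x0=(-1.1596, -1.3959, -0.0246) x1=(0.4267, 1.5466, -0.4007) x2=(-1.4394, 1.2156, 0.0316) x3=(1.4897, 0.4466, -1.6950)
step 14: x0=(-1.1460, -1.3948, -0.0372) x1=(0.4224, 1.5514, -0.4164) x2=(-1.4220, 1.2079, 0.0191) x3=(1.4737, 0.4623, -1.7040)
step 15: x0=(-1.1324, -1.3936, -0.0497) x1=(0.4180, 1.5563, -0.4319) x2=(-1.4044, 1.2001, 0.0065) x3=(1.4577, 0.4781, -1.7131)
step 16: x0=(-1.1188, -1.3924, -0.0622) x1=(0.4135, 1.5613, -0.4474) x2=(-1.3866, 1.1922, -0.0062) x3=(1.4417, 0.4939, -1.7222)
step 17: x0=(-1.1053, -1.3913, -0.0747) x1=(0.4088, 1.5664, -0.4628) x2=(-1.3686, 1.1843, -0.0189) x3=(1.4258, 0.5096, -1.7314)
step 18: x0=(-1.0918, -1.3901, -0.0872) x1=(0.4039, 1.5715, -0.4781) x2=(-1.3504, 1.1763, -0.0317) x3=(1.4099, 0.5253, -1.7405)
step 19: x0=(-1.0784, -1.3889, -0.0997) x1=(0.3989, 1.5766, -0.4933) x2=(-1.3320, 1.1683, -0.0445) x3=(1.3940, 0.5410, -1.7497)
step 20: x0=(-1.0649, -1.3877, -0.1122) x1=(0.3938, 1.5819, -0.5084) x2=(-1.3133, 1.1602, -0.0574) x3=(1.3781, 0.5567, -1.7590)
step 21: x0=(-1.0516, -1.3865, -0.1246) x1=(0.3885, 1.5872, -0.5234) x2=(-1.2945, 1.1520, -0.0704) x3=(1.3623, 0.5724, -1.7683)
step 22: x0=(-1.0382, -1.3853, -0.1371) x1=(0.3830, 1.5926, -0.5383) x2=(-1.2755, 1.1438, -0.0835) x3=(1.3464, 0.5880, -1.7776)
step 23: x0=(-1.0249, -1.3840, -0.1495) x1=(0.3774, 1.5980, -0.5531) x2=(-1.2562, 1.1356, -0.0966) x3=(1.3306, 0.6036, -1.7869)
step 24: x0=(-1.0116, -1.3828, -0.1619) x1=(0.3716, 1.6035, -0.5678) x2=(-1.2368, 1.1273, -0.1098) x3=(1.3149, 0.6193, -1.7963)
step 25: x0=(-0.9984, -1.3816, -0.1743) x1=(0.3656, 1.6091, -0.5824) x2=(-1.2171, 1.1189, -0.1231) x3=(1.2991, 0.6348, -1.8057)
step 26: x0=(-0.9852, -1.3803, -0.1866) x1=(0.3595, 1.6147, -0.5968) x2=(-1.1971, 1.1105, -0.1365) x3=(1.2834, 0.6504, -1.8152)
step 27: x0=(-0.9720, -1.3790, -0.1990) x1=(0.3531, 1.6204, -0.6112) x2=(-1.1770, 1.1021, -0.1500) x3=(1.2677, 0.6660, -1.8247)
step 28: x0=(-0.9589, -1.3778, -0.2113) x1=(0.3466, 1.6261, -0.6254) x2=(-1.1566, 1.0936, -0.1635) x3=(1.2520, 0.6815, -1.8342)
step 29: x0=(-0.9458, -1.3765, -0.2236) x1=(0.3399, 1.6319, -0.6395) x2=(-1.1360, 1.0851, -0.1772) x3=(1.2364, 0.6970, -1.8437)
step 30: x0=(-0.9327, -1.3752, -0.2359) x1=(0.3331, 1.6377, -0.6535) x2=(-1.1151, 1.0766, -0.1909) x3=(1.2207, 0.7125, -1.8534)
step 31: x0=(-0.9196, -1.3739, -0.2482) x1=(0.3260, 1.6436, -0.6673) x2=(-1.0940, 1.0680, -0.2047) x3=(1.2051, 0.7280, -1.8630)
step 32: x0=(-0.9066, -1.3726, -0.2605) x1=(0.3187, 1.6496, -0.6810) x2=(-1.0726, 1.0594, -0.2187) x3=(1.1895, 0.7434, -1.8727)
step 33: x0=(-0.8936, -1.3713, -0.2727) x1=(0.3113, 1.6555, -0.6946) x2=(-1.0510, 1.0508, -0.2327) x3=(1.1740, 0.7589, -1.8824)
step 34: x0=(-0.8807, -1.3700, -0.2849) x1=(0.3036, 1.6616, -0.7080) x2=(-1.0291, 1.0422, -0.2469) x3=(1.1585, 0.7743, -1.8922)
step 35: x0=(-0.8678, -1.3686, -0.2972) x1=(0.2957, 1.6676, -0.7213) x2=(-1.0069, 1.0336, -0.2612) x3=(1.1429, 0.7897, -1.9020)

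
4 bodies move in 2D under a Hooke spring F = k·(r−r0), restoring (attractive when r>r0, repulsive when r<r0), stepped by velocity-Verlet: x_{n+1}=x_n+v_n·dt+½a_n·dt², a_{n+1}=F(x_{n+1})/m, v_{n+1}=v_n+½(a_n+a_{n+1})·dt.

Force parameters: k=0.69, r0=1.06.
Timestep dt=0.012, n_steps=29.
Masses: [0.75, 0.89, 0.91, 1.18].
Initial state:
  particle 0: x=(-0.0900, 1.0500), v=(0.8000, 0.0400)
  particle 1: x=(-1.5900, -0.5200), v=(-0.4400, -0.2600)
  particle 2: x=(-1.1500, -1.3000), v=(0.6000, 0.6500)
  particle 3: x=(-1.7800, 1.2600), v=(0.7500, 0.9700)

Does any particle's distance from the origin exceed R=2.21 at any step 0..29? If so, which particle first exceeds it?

no

step 0: x0=(-0.0900, 1.0500) x1=(-1.5900, -0.5200) x2=(-1.1500, -1.3000) x3=(-1.7800, 1.2600)
step 1: x0=(-0.0805, 1.0503) x1=(-1.5952, -0.5230) x2=(-1.1428, -1.2920) x3=(-1.7710, 1.2715)
step 2: x0=(-0.0713, 1.0504) x1=(-1.6004, -0.5259) x2=(-1.1355, -1.2838) x3=(-1.7618, 1.2829)
step 3: x0=(-0.0624, 1.0502) x1=(-1.6055, -0.5285) x2=(-1.1282, -1.2752) x3=(-1.7526, 1.2940)
step 4: x0=(-0.0538, 1.0497) x1=(-1.6106, -0.5310) x2=(-1.1209, -1.2664) x3=(-1.7433, 1.3050)
step 5: x0=(-0.0454, 1.0489) x1=(-1.6155, -0.5332) x2=(-1.1135, -1.2572) x3=(-1.7339, 1.3157)
step 6: x0=(-0.0373, 1.0479) x1=(-1.6204, -0.5353) x2=(-1.1061, -1.2478) x3=(-1.7244, 1.3262)
step 7: x0=(-0.0295, 1.0466) x1=(-1.6252, -0.5371) x2=(-1.0987, -1.2380) x3=(-1.7148, 1.3366)
step 8: x0=(-0.0219, 1.0450) x1=(-1.6299, -0.5388) x2=(-1.0912, -1.2280) x3=(-1.7051, 1.3467)
step 9: x0=(-0.0147, 1.0431) x1=(-1.6346, -0.5403) x2=(-1.0837, -1.2176) x3=(-1.6953, 1.3566)
step 10: x0=(-0.0077, 1.0410) x1=(-1.6392, -0.5415) x2=(-1.0761, -1.2070) x3=(-1.6855, 1.3663)
step 11: x0=(-0.0010, 1.0386) x1=(-1.6437, -0.5426) x2=(-1.0685, -1.1961) x3=(-1.6755, 1.3758)
step 12: x0=(0.0054, 1.0359) x1=(-1.6481, -0.5434) x2=(-1.0609, -1.1848) x3=(-1.6655, 1.3851)
step 13: x0=(0.0116, 1.0330) x1=(-1.6524, -0.5440) x2=(-1.0532, -1.1733) x3=(-1.6554, 1.3941)
step 14: x0=(0.0174, 1.0298) x1=(-1.6566, -0.5445) x2=(-1.0455, -1.1615) x3=(-1.6452, 1.4030)
step 15: x0=(0.0230, 1.0264) x1=(-1.6608, -0.5447) x2=(-1.0377, -1.1494) x3=(-1.6349, 1.4116)
step 16: x0=(0.0283, 1.0227) x1=(-1.6649, -0.5447) x2=(-1.0299, -1.1370) x3=(-1.6246, 1.4200)
step 17: x0=(0.0333, 1.0188) x1=(-1.6688, -0.5445) x2=(-1.0220, -1.1244) x3=(-1.6142, 1.4282)
step 18: x0=(0.0380, 1.0146) x1=(-1.6727, -0.5441) x2=(-1.0141, -1.1114) x3=(-1.6036, 1.4362)
step 19: x0=(0.0424, 1.0101) x1=(-1.6765, -0.5435) x2=(-1.0062, -1.0982) x3=(-1.5931, 1.4439)
step 20: x0=(0.0466, 1.0054) x1=(-1.6802, -0.5426) x2=(-0.9982, -1.0847) x3=(-1.5824, 1.4515)
step 21: x0=(0.0505, 1.0005) x1=(-1.6838, -0.5416) x2=(-0.9902, -1.0709) x3=(-1.5716, 1.4588)
step 22: x0=(0.0541, 0.9954) x1=(-1.6874, -0.5403) x2=(-0.9822, -1.0568) x3=(-1.5608, 1.4659)
step 23: x0=(0.0574, 0.9900) x1=(-1.6908, -0.5389) x2=(-0.9741, -1.0425) x3=(-1.5499, 1.4728)
step 24: x0=(0.0605, 0.9843) x1=(-1.6941, -0.5372) x2=(-0.9659, -1.0279) x3=(-1.5389, 1.4794)
step 25: x0=(0.0632, 0.9785) x1=(-1.6973, -0.5353) x2=(-0.9578, -1.0131) x3=(-1.5279, 1.4859)
step 26: x0=(0.0657, 0.9724) x1=(-1.7005, -0.5332) x2=(-0.9496, -0.9979) x3=(-1.5168, 1.4921)
step 27: x0=(0.0680, 0.9661) x1=(-1.7035, -0.5309) x2=(-0.9413, -0.9826) x3=(-1.5056, 1.4981)
step 28: x0=(0.0699, 0.9596) x1=(-1.7064, -0.5283) x2=(-0.9330, -0.9669) x3=(-1.4944, 1.5039)
step 29: x0=(0.0716, 0.9529) x1=(-1.7092, -0.5256) x2=(-0.9247, -0.9510) x3=(-1.4830, 1.5095)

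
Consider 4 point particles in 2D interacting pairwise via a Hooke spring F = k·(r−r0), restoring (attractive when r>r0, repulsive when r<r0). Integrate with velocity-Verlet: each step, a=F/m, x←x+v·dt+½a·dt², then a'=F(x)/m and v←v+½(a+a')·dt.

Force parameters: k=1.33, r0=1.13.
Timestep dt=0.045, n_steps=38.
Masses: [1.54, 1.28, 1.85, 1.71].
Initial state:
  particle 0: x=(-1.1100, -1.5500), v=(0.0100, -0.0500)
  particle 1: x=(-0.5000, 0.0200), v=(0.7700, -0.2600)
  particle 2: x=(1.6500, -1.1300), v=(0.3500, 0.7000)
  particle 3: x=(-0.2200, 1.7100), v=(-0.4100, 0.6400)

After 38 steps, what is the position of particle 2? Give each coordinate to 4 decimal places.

step 0: x0=(-1.1100, -1.5500) x1=(-0.5000, 0.0200) x2=(1.6500, -1.1300) x3=(-0.2200, 1.7100)
step 1: x0=(-1.1074, -1.5497) x1=(-0.4642, 0.0077) x2=(1.6628, -1.0969) x3=(-0.2380, 1.7351)
step 2: x0=(-1.1006, -1.5442) x1=(-0.4264, -0.0056) x2=(1.6697, -1.0605) x3=(-0.2551, 1.7529)
step 3: x0=(-1.0894, -1.5334) x1=(-0.3866, -0.0198) x2=(1.6708, -1.0210) x3=(-0.2711, 1.7632)
step 4: x0=(-1.0741, -1.5174) x1=(-0.3450, -0.0347) x2=(1.6660, -0.9785) x3=(-0.2860, 1.7661)
step 5: x0=(-1.0545, -1.4962) x1=(-0.3018, -0.0502) x2=(1.6555, -0.9332) x3=(-0.2997, 1.7617)
step 6: x0=(-1.0309, -1.4699) x1=(-0.2571, -0.0660) x2=(1.6395, -0.8852) x3=(-0.3121, 1.7499)
step 7: x0=(-1.0033, -1.4385) x1=(-0.2111, -0.0821) x2=(1.6181, -0.8346) x3=(-0.3233, 1.7310)
step 8: x0=(-0.9719, -1.4023) x1=(-0.1640, -0.0981) x2=(1.5915, -0.7816) x3=(-0.3331, 1.7052)
step 9: x0=(-0.9368, -1.3613) x1=(-0.1160, -0.1141) x2=(1.5599, -0.7264) x3=(-0.3415, 1.6726)
step 10: x0=(-0.8983, -1.3158) x1=(-0.0674, -0.1298) x2=(1.5237, -0.6692) x3=(-0.3485, 1.6336)
step 11: x0=(-0.8565, -1.2660) x1=(-0.0182, -0.1450) x2=(1.4830, -0.6102) x3=(-0.3540, 1.5884)
step 12: x0=(-0.8118, -1.2122) x1=(0.0313, -0.1596) x2=(1.4384, -0.5495) x3=(-0.3581, 1.5374)
step 13: x0=(-0.7642, -1.1546) x1=(0.0808, -0.1736) x2=(1.3900, -0.4875) x3=(-0.3607, 1.4810)
step 14: x0=(-0.7142, -1.0936) x1=(0.1303, -0.1867) x2=(1.3383, -0.4242) x3=(-0.3619, 1.4194)
step 15: x0=(-0.6620, -1.0294) x1=(0.1794, -0.1989) x2=(1.2836, -0.3599) x3=(-0.3617, 1.3533)
step 16: x0=(-0.6080, -0.9625) x1=(0.2281, -0.2102) x2=(1.2265, -0.2947) x3=(-0.3601, 1.2830)
step 17: x0=(-0.5524, -0.8931) x1=(0.2762, -0.2205) x2=(1.1673, -0.2288) x3=(-0.3571, 1.2090)
step 18: x0=(-0.4955, -0.8216) x1=(0.3235, -0.2299) x2=(1.1064, -0.1623) x3=(-0.3530, 1.1318)
step 19: x0=(-0.4377, -0.7483) x1=(0.3699, -0.2384) x2=(1.0443, -0.0954) x3=(-0.3476, 1.0519)
step 20: x0=(-0.3794, -0.6738) x1=(0.4154, -0.2464) x2=(0.9814, -0.0279) x3=(-0.3413, 0.9698)
step 21: x0=(-0.3208, -0.5982) x1=(0.4600, -0.2539) x2=(0.9182, 0.0400) x3=(-0.3340, 0.8860)
step 22: x0=(-0.2622, -0.5220) x1=(0.5037, -0.2615) x2=(0.8548, 0.1086) x3=(-0.3261, 0.8009)
step 23: x0=(-0.2039, -0.4455) x1=(0.5468, -0.2694) x2=(0.7916, 0.1779) x3=(-0.3175, 0.7151)
step 24: x0=(-0.1462, -0.3690) x1=(0.5899, -0.2780) x2=(0.7286, 0.2480) x3=(-0.3087, 0.6290)
step 25: x0=(-0.0892, -0.2929) x1=(0.6332, -0.2874) x2=(0.6660, 0.3189) x3=(-0.2997, 0.5428)
step 26: x0=(-0.0330, -0.2174) x1=(0.6771, -0.2978) x2=(0.6038, 0.3907) x3=(-0.2909, 0.4570)
step 27: x0=(0.0224, -0.1428) x1=(0.7218, -0.3091) x2=(0.5421, 0.4634) x3=(-0.2826, 0.3718)
step 28: x0=(0.0772, -0.0693) x1=(0.7674, -0.3212) x2=(0.4810, 0.5370) x3=(-0.2751, 0.2871)
step 29: x0=(0.1317, 0.0031) x1=(0.8138, -0.3339) x2=(0.4206, 0.6115) x3=(-0.2686, 0.2029)
step 30: x0=(0.1864, 0.0745) x1=(0.8608, -0.3471) x2=(0.3609, 0.6870) x3=(-0.2635, 0.1189)
step 31: x0=(0.2415, 0.1453) x1=(0.9082, -0.3606) x2=(0.3017, 0.7634) x3=(-0.2596, 0.0346)
step 32: x0=(0.2972, 0.2157) x1=(0.9558, -0.3741) x2=(0.2428, 0.8407) x3=(-0.2568, -0.0502)
step 33: x0=(0.3534, 0.2860) x1=(1.0032, -0.3873) x2=(0.1841, 0.9184) x3=(-0.2545, -0.1355)
step 34: x0=(0.4102, 0.3560) x1=(1.0501, -0.4001) x2=(0.1256, 0.9963) x3=(-0.2525, -0.2213)
step 35: x0=(0.4674, 0.4259) x1=(1.0962, -0.4121) x2=(0.0672, 1.0739) x3=(-0.2505, -0.3071)
step 36: x0=(0.5251, 0.4955) x1=(1.1411, -0.4230) x2=(0.0090, 1.1508) x3=(-0.2481, -0.3926)
step 37: x0=(0.5830, 0.5646) x1=(1.1845, -0.4326) x2=(-0.0489, 1.2264) x3=(-0.2452, -0.4774)
step 38: x0=(0.6409, 0.6331) x1=(1.2260, -0.4405) x2=(-0.1062, 1.3003) x3=(-0.2414, -0.5610)

(-0.1062, 1.3003)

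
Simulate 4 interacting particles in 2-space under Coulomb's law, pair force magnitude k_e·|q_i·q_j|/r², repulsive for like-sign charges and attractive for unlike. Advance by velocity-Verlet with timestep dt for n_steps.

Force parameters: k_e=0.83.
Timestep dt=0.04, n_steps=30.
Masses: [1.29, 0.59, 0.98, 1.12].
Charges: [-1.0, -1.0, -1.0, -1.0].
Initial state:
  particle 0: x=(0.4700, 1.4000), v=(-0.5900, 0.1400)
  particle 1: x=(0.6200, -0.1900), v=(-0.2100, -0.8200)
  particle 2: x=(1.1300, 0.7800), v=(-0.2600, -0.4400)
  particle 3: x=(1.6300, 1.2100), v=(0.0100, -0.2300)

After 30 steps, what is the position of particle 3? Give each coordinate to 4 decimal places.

step 0: x0=(0.4700, 1.4000) x1=(0.6200, -0.1900) x2=(1.1300, 0.7800) x3=(1.6300, 1.2100)
step 1: x0=(0.4456, 1.4063) x1=(0.6110, -0.2244) x2=(1.1193, 0.7613) x3=(1.6320, 1.2018)
step 2: x0=(0.4195, 1.4139) x1=(0.6008, -0.2618) x2=(1.1079, 0.7406) x3=(1.6369, 1.1954)
step 3: x0=(0.3920, 1.4228) x1=(0.5895, -0.3022) x2=(1.0960, 0.7180) x3=(1.6447, 1.1908)
step 4: x0=(0.3631, 1.4328) x1=(0.5771, -0.3454) x2=(1.0836, 0.6937) x3=(1.6552, 1.1879)
step 5: x0=(0.3328, 1.4440) x1=(0.5636, -0.3914) x2=(1.0707, 0.6678) x3=(1.6680, 1.1864)
step 6: x0=(0.3014, 1.4562) x1=(0.5493, -0.4400) x2=(1.0574, 0.6406) x3=(1.6832, 1.1863)
step 7: x0=(0.2689, 1.4695) x1=(0.5339, -0.4911) x2=(1.0437, 0.6121) x3=(1.7003, 1.1875)
step 8: x0=(0.2353, 1.4836) x1=(0.5178, -0.5445) x2=(1.0298, 0.5825) x3=(1.7194, 1.1898)
step 9: x0=(0.2008, 1.4986) x1=(0.5008, -0.6003) x2=(1.0157, 0.5520) x3=(1.7401, 1.1932)
step 10: x0=(0.1654, 1.5144) x1=(0.4830, -0.6583) x2=(1.0014, 0.5206) x3=(1.7625, 1.1976)
step 11: x0=(0.1292, 1.5310) x1=(0.4645, -0.7183) x2=(0.9870, 0.4885) x3=(1.7862, 1.2028)
step 12: x0=(0.0923, 1.5483) x1=(0.4453, -0.7803) x2=(0.9725, 0.4557) x3=(1.8113, 1.2087)
step 13: x0=(0.0547, 1.5662) x1=(0.4254, -0.8441) x2=(0.9579, 0.4224) x3=(1.8375, 1.2154)
step 14: x0=(0.0164, 1.5848) x1=(0.4050, -0.9097) x2=(0.9432, 0.3886) x3=(1.8648, 1.2228)
step 15: x0=(-0.0224, 1.6039) x1=(0.3840, -0.9770) x2=(0.9286, 0.3544) x3=(1.8932, 1.2307)
step 16: x0=(-0.0618, 1.6235) x1=(0.3624, -1.0459) x2=(0.9139, 0.3198) x3=(1.9224, 1.2392)
step 17: x0=(-0.1017, 1.6437) x1=(0.3403, -1.1163) x2=(0.8992, 0.2849) x3=(1.9525, 1.2482)
step 18: x0=(-0.1420, 1.6643) x1=(0.3178, -1.1882) x2=(0.8846, 0.2497) x3=(1.9834, 1.2577)
step 19: x0=(-0.1828, 1.6853) x1=(0.2948, -1.2614) x2=(0.8699, 0.2143) x3=(2.0149, 1.2676)
step 20: x0=(-0.2240, 1.7068) x1=(0.2714, -1.3358) x2=(0.8553, 0.1787) x3=(2.0472, 1.2779)
step 21: x0=(-0.2656, 1.7286) x1=(0.2476, -1.4115) x2=(0.8408, 0.1428) x3=(2.0800, 1.2885)
step 22: x0=(-0.3075, 1.7508) x1=(0.2234, -1.4884) x2=(0.8262, 0.1068) x3=(2.1135, 1.2995)
step 23: x0=(-0.3497, 1.7734) x1=(0.1989, -1.5663) x2=(0.8117, 0.0707) x3=(2.1474, 1.3108)
step 24: x0=(-0.3923, 1.7962) x1=(0.1740, -1.6453) x2=(0.7972, 0.0344) x3=(2.1819, 1.3224)
step 25: x0=(-0.4351, 1.8194) x1=(0.1488, -1.7252) x2=(0.7828, -0.0019) x3=(2.2168, 1.3342)
step 26: x0=(-0.4782, 1.8428) x1=(0.1234, -1.8061) x2=(0.7684, -0.0384) x3=(2.2522, 1.3463)
step 27: x0=(-0.5216, 1.8665) x1=(0.0976, -1.8879) x2=(0.7540, -0.0750) x3=(2.2880, 1.3586)
step 28: x0=(-0.5652, 1.8905) x1=(0.0716, -1.9706) x2=(0.7397, -0.1116) x3=(2.3241, 1.3712)
step 29: x0=(-0.6090, 1.9146) x1=(0.0453, -2.0540) x2=(0.7254, -0.1483) x3=(2.3606, 1.3840)
step 30: x0=(-0.6531, 1.9391) x1=(0.0188, -2.1382) x2=(0.7111, -0.1850) x3=(2.3975, 1.3969)

(2.3975, 1.3969)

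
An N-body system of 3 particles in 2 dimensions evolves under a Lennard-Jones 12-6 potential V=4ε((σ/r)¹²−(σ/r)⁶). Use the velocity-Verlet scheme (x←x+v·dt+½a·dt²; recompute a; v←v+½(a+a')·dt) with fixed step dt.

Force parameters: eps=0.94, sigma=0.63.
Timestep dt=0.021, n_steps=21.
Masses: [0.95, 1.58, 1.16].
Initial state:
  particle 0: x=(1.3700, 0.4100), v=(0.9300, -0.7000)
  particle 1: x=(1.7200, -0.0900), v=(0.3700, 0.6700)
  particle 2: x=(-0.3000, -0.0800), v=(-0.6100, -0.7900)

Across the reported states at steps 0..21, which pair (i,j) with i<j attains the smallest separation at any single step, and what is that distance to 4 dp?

pair (0,1), distance 0.6036

step 0: x0=(1.3700, 0.4100) x1=(1.7200, -0.0900) x2=(-0.3000, -0.0800)
step 1: x0=(1.3811, 0.4074) x1=(1.7328, -0.0832) x2=(-0.3128, -0.0966)
step 2: x0=(1.3714, 0.4336) x1=(1.7581, -0.0937) x2=(-0.3256, -0.1132)
step 3: x0=(1.3572, 0.4660) x1=(1.7862, -0.1080) x2=(-0.3384, -0.1298)
step 4: x0=(1.3434, 0.4980) x1=(1.8140, -0.1220) x2=(-0.3511, -0.1463)
step 5: x0=(1.3305, 0.5287) x1=(1.8412, -0.1352) x2=(-0.3639, -0.1629)
step 6: x0=(1.3184, 0.5582) x1=(1.8679, -0.1478) x2=(-0.3766, -0.1795)
step 7: x0=(1.3071, 0.5869) x1=(1.8942, -0.1598) x2=(-0.3894, -0.1961)
step 8: x0=(1.2962, 0.6150) x1=(1.9202, -0.1715) x2=(-0.4021, -0.2126)
step 9: x0=(1.2856, 0.6426) x1=(1.9460, -0.1829) x2=(-0.4148, -0.2292)
step 10: x0=(1.2753, 0.6699) x1=(1.9717, -0.1941) x2=(-0.4276, -0.2458)
step 11: x0=(1.2652, 0.6970) x1=(1.9972, -0.2051) x2=(-0.4403, -0.2623)
step 12: x0=(1.2552, 0.7239) x1=(2.0226, -0.2161) x2=(-0.4530, -0.2789)
step 13: x0=(1.2453, 0.7506) x1=(2.0480, -0.2270) x2=(-0.4657, -0.2954)
step 14: x0=(1.2354, 0.7773) x1=(2.0734, -0.2378) x2=(-0.4784, -0.3120)
step 15: x0=(1.2257, 0.8039) x1=(2.0987, -0.2486) x2=(-0.4911, -0.3285)
step 16: x0=(1.2159, 0.8304) x1=(2.1240, -0.2594) x2=(-0.5038, -0.3451)
step 17: x0=(1.2062, 0.8569) x1=(2.1492, -0.2701) x2=(-0.5164, -0.3616)
step 18: x0=(1.1966, 0.8834) x1=(2.1744, -0.2808) x2=(-0.5291, -0.3782)
step 19: x0=(1.1869, 0.9098) x1=(2.1997, -0.2915) x2=(-0.5418, -0.3947)
step 20: x0=(1.1773, 0.9362) x1=(2.2249, -0.3022) x2=(-0.5545, -0.4113)
step 21: x0=(1.1676, 0.9626) x1=(2.2501, -0.3128) x2=(-0.5672, -0.4278)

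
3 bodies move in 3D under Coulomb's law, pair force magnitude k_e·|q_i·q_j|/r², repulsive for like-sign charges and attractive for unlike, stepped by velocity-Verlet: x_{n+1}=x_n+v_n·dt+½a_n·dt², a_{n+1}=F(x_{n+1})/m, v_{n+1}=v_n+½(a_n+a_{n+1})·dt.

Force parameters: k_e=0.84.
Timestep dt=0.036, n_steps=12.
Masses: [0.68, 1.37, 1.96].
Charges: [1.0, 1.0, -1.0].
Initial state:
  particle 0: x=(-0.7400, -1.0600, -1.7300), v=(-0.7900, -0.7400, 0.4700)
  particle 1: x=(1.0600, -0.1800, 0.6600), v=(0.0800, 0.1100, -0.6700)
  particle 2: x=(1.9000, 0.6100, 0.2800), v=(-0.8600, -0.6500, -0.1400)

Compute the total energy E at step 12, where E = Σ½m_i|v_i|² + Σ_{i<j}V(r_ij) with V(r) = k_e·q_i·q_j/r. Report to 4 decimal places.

1.3077

step 0: x0=(-0.7400, -1.0600, -1.7300) x1=(1.0600, -0.1800, 0.6600) x2=(1.9000, 0.6100, 0.2800)
step 1: x0=(-0.7684, -1.0866, -1.7131) x1=(1.0631, -0.1759, 0.6358) x2=(1.8689, 0.5865, 0.2750)
step 2: x0=(-0.7969, -1.1133, -1.6963) x1=(1.0666, -0.1713, 0.6115) x2=(1.8375, 0.5627, 0.2701)
step 3: x0=(-0.8254, -1.1399, -1.6795) x1=(1.0707, -0.1663, 0.5871) x2=(1.8057, 0.5385, 0.2653)
step 4: x0=(-0.8539, -1.1665, -1.6628) x1=(1.0752, -0.1608, 0.5625) x2=(1.7736, 0.5141, 0.2607)
step 5: x0=(-0.8824, -1.1932, -1.6462) x1=(1.0804, -0.1548, 0.5378) x2=(1.7411, 0.4892, 0.2562)
step 6: x0=(-0.9109, -1.2198, -1.6296) x1=(1.0861, -0.1482, 0.5129) x2=(1.7081, 0.4640, 0.2518)
step 7: x0=(-0.9395, -1.2464, -1.6130) x1=(1.0926, -0.1409, 0.4877) x2=(1.6747, 0.4382, 0.2476)
step 8: x0=(-0.9680, -1.2730, -1.5965) x1=(1.0999, -0.1329, 0.4623) x2=(1.6407, 0.4120, 0.2436)
step 9: x0=(-0.9966, -1.2997, -1.5800) x1=(1.1081, -0.1239, 0.4366) x2=(1.6061, 0.3851, 0.2399)
step 10: x0=(-1.0252, -1.3263, -1.5636) x1=(1.1173, -0.1140, 0.4106) x2=(1.5708, 0.3575, 0.2363)
step 11: x0=(-1.0538, -1.3529, -1.5473) x1=(1.1277, -0.1028, 0.3841) x2=(1.5346, 0.3290, 0.2331)
step 12: x0=(-1.0825, -1.3796, -1.5309) x1=(1.1396, -0.0900, 0.3572) x2=(1.4974, 0.2995, 0.2302)
step 0 velocities: v0=(-0.7900, -0.7400, 0.4700) v1=(0.0800, 0.1100, -0.6700) v2=(-0.8600, -0.6500, -0.1400)
step 0: KE=1.9517, PE=-0.6486, E=1.3031
step 12 velocities: v0=(-0.7957, -0.7400, 0.4536) v1=(0.3554, 0.3807, -0.7553) v2=(-1.0505, -0.8392, -0.0747)
step 12: KE=2.8252, PE=-1.5175, E=1.3077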